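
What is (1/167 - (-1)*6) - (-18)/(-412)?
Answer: 205115/34402 ≈ 5.9623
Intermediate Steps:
(1/167 - (-1)*6) - (-18)/(-412) = (1/167 - 1*(-6)) - (-18)*(-1)/412 = (1/167 + 6) - 1*9/206 = 1003/167 - 9/206 = 205115/34402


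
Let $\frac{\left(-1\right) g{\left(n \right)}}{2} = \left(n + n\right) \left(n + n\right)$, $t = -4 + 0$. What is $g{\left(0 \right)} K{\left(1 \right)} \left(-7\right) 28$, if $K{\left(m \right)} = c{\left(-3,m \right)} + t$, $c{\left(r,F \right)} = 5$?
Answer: $0$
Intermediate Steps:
$t = -4$
$g{\left(n \right)} = - 8 n^{2}$ ($g{\left(n \right)} = - 2 \left(n + n\right) \left(n + n\right) = - 2 \cdot 2 n 2 n = - 2 \cdot 4 n^{2} = - 8 n^{2}$)
$K{\left(m \right)} = 1$ ($K{\left(m \right)} = 5 - 4 = 1$)
$g{\left(0 \right)} K{\left(1 \right)} \left(-7\right) 28 = - 8 \cdot 0^{2} \cdot 1 \left(-7\right) 28 = \left(-8\right) 0 \left(-7\right) 28 = 0 \left(-7\right) 28 = 0 \cdot 28 = 0$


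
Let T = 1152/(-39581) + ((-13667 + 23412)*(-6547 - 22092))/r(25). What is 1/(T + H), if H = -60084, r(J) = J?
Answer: -197905/2221199874571 ≈ -8.9098e-8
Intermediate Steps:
T = -2209308950551/197905 (T = 1152/(-39581) + ((-13667 + 23412)*(-6547 - 22092))/25 = 1152*(-1/39581) + (9745*(-28639))*(1/25) = -1152/39581 - 279087055*1/25 = -1152/39581 - 55817411/5 = -2209308950551/197905 ≈ -1.1163e+7)
1/(T + H) = 1/(-2209308950551/197905 - 60084) = 1/(-2221199874571/197905) = -197905/2221199874571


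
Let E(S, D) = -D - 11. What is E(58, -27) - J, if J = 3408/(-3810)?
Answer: 10728/635 ≈ 16.895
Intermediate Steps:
E(S, D) = -11 - D
J = -568/635 (J = 3408*(-1/3810) = -568/635 ≈ -0.89449)
E(58, -27) - J = (-11 - 1*(-27)) - 1*(-568/635) = (-11 + 27) + 568/635 = 16 + 568/635 = 10728/635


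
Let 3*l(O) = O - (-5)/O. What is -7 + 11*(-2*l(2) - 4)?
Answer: -84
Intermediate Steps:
l(O) = O/3 + 5/(3*O) (l(O) = (O - (-5)/O)/3 = (O + 5/O)/3 = O/3 + 5/(3*O))
-7 + 11*(-2*l(2) - 4) = -7 + 11*(-2*(5 + 2**2)/(3*2) - 4) = -7 + 11*(-2*(5 + 4)/(3*2) - 4) = -7 + 11*(-2*9/(3*2) - 4) = -7 + 11*(-2*3/2 - 4) = -7 + 11*(-3 - 4) = -7 + 11*(-7) = -7 - 77 = -84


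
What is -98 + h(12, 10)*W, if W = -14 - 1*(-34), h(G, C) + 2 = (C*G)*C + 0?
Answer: 23862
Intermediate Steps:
h(G, C) = -2 + G*C**2 (h(G, C) = -2 + ((C*G)*C + 0) = -2 + (G*C**2 + 0) = -2 + G*C**2)
W = 20 (W = -14 + 34 = 20)
-98 + h(12, 10)*W = -98 + (-2 + 12*10**2)*20 = -98 + (-2 + 12*100)*20 = -98 + (-2 + 1200)*20 = -98 + 1198*20 = -98 + 23960 = 23862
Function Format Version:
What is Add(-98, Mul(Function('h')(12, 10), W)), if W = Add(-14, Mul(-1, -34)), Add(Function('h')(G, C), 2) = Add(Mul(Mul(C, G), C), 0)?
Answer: 23862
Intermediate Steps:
Function('h')(G, C) = Add(-2, Mul(G, Pow(C, 2))) (Function('h')(G, C) = Add(-2, Add(Mul(Mul(C, G), C), 0)) = Add(-2, Add(Mul(G, Pow(C, 2)), 0)) = Add(-2, Mul(G, Pow(C, 2))))
W = 20 (W = Add(-14, 34) = 20)
Add(-98, Mul(Function('h')(12, 10), W)) = Add(-98, Mul(Add(-2, Mul(12, Pow(10, 2))), 20)) = Add(-98, Mul(Add(-2, Mul(12, 100)), 20)) = Add(-98, Mul(Add(-2, 1200), 20)) = Add(-98, Mul(1198, 20)) = Add(-98, 23960) = 23862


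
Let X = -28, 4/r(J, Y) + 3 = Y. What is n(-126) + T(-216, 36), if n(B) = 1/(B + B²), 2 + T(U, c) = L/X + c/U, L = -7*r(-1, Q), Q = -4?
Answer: -18187/7875 ≈ -2.3095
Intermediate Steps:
r(J, Y) = 4/(-3 + Y)
L = 4 (L = -28/(-3 - 4) = -28/(-7) = -28*(-1)/7 = -7*(-4/7) = 4)
T(U, c) = -15/7 + c/U (T(U, c) = -2 + (4/(-28) + c/U) = -2 + (4*(-1/28) + c/U) = -2 + (-⅐ + c/U) = -15/7 + c/U)
n(-126) + T(-216, 36) = 1/((-126)*(1 - 126)) + (-15/7 + 36/(-216)) = -1/126/(-125) + (-15/7 + 36*(-1/216)) = -1/126*(-1/125) + (-15/7 - ⅙) = 1/15750 - 97/42 = -18187/7875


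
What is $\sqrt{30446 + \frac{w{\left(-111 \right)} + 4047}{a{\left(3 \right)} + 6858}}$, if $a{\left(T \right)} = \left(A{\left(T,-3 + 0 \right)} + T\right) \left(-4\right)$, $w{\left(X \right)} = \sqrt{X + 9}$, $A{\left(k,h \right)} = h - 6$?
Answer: $\frac{\sqrt{1442008989558 + 6882 i \sqrt{102}}}{6882} \approx 174.49 + 4.2052 \cdot 10^{-6} i$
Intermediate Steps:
$A{\left(k,h \right)} = -6 + h$ ($A{\left(k,h \right)} = h - 6 = -6 + h$)
$w{\left(X \right)} = \sqrt{9 + X}$
$a{\left(T \right)} = 36 - 4 T$ ($a{\left(T \right)} = \left(\left(-6 + \left(-3 + 0\right)\right) + T\right) \left(-4\right) = \left(\left(-6 - 3\right) + T\right) \left(-4\right) = \left(-9 + T\right) \left(-4\right) = 36 - 4 T$)
$\sqrt{30446 + \frac{w{\left(-111 \right)} + 4047}{a{\left(3 \right)} + 6858}} = \sqrt{30446 + \frac{\sqrt{9 - 111} + 4047}{\left(36 - 12\right) + 6858}} = \sqrt{30446 + \frac{\sqrt{-102} + 4047}{\left(36 - 12\right) + 6858}} = \sqrt{30446 + \frac{i \sqrt{102} + 4047}{24 + 6858}} = \sqrt{30446 + \frac{4047 + i \sqrt{102}}{6882}} = \sqrt{30446 + \left(4047 + i \sqrt{102}\right) \frac{1}{6882}} = \sqrt{30446 + \left(\frac{1349}{2294} + \frac{i \sqrt{102}}{6882}\right)} = \sqrt{\frac{69844473}{2294} + \frac{i \sqrt{102}}{6882}}$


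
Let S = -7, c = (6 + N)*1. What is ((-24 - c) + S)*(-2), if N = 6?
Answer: 86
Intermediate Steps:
c = 12 (c = (6 + 6)*1 = 12*1 = 12)
((-24 - c) + S)*(-2) = ((-24 - 1*12) - 7)*(-2) = ((-24 - 12) - 7)*(-2) = (-36 - 7)*(-2) = -43*(-2) = 86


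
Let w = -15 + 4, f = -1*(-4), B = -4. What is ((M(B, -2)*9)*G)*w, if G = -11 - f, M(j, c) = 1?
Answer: 1485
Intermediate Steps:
f = 4
w = -11
G = -15 (G = -11 - 1*4 = -11 - 4 = -15)
((M(B, -2)*9)*G)*w = ((1*9)*(-15))*(-11) = (9*(-15))*(-11) = -135*(-11) = 1485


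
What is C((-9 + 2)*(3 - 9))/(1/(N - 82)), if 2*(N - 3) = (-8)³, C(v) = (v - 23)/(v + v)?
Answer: -6365/84 ≈ -75.774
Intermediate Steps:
C(v) = (-23 + v)/(2*v) (C(v) = (-23 + v)/((2*v)) = (-23 + v)*(1/(2*v)) = (-23 + v)/(2*v))
N = -253 (N = 3 + (½)*(-8)³ = 3 + (½)*(-512) = 3 - 256 = -253)
C((-9 + 2)*(3 - 9))/(1/(N - 82)) = ((-23 + (-9 + 2)*(3 - 9))/(2*(((-9 + 2)*(3 - 9)))))/(1/(-253 - 82)) = ((-23 - 7*(-6))/(2*((-7*(-6)))))/(1/(-335)) = ((½)*(-23 + 42)/42)/(-1/335) = ((½)*(1/42)*19)*(-335) = (19/84)*(-335) = -6365/84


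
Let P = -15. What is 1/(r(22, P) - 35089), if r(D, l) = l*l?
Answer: -1/34864 ≈ -2.8683e-5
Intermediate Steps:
r(D, l) = l²
1/(r(22, P) - 35089) = 1/((-15)² - 35089) = 1/(225 - 35089) = 1/(-34864) = -1/34864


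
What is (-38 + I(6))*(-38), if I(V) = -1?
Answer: 1482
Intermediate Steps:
(-38 + I(6))*(-38) = (-38 - 1)*(-38) = -39*(-38) = 1482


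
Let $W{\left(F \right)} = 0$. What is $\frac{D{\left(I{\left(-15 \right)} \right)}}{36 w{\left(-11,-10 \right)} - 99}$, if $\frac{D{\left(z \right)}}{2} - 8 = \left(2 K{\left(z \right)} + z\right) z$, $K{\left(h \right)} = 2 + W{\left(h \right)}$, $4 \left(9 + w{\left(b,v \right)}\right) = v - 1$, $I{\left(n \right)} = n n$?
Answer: $- \frac{1777}{9} \approx -197.44$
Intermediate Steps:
$I{\left(n \right)} = n^{2}$
$w{\left(b,v \right)} = - \frac{37}{4} + \frac{v}{4}$ ($w{\left(b,v \right)} = -9 + \frac{v - 1}{4} = -9 + \frac{-1 + v}{4} = -9 + \left(- \frac{1}{4} + \frac{v}{4}\right) = - \frac{37}{4} + \frac{v}{4}$)
$K{\left(h \right)} = 2$ ($K{\left(h \right)} = 2 + 0 = 2$)
$D{\left(z \right)} = 16 + 2 z \left(4 + z\right)$ ($D{\left(z \right)} = 16 + 2 \left(2 \cdot 2 + z\right) z = 16 + 2 \left(4 + z\right) z = 16 + 2 z \left(4 + z\right)$)
$\frac{D{\left(I{\left(-15 \right)} \right)}}{36 w{\left(-11,-10 \right)} - 99} = \frac{16 + 2 \left(\left(-15\right)^{2}\right)^{2} + 8 \left(-15\right)^{2}}{36 \left(- \frac{37}{4} + \frac{1}{4} \left(-10\right)\right) - 99} = \frac{16 + 2 \cdot 225^{2} + 8 \cdot 225}{36 \left(- \frac{37}{4} - \frac{5}{2}\right) - 99} = \frac{16 + 2 \cdot 50625 + 1800}{36 \left(- \frac{47}{4}\right) - 99} = \frac{16 + 101250 + 1800}{-423 - 99} = \frac{103066}{-522} = 103066 \left(- \frac{1}{522}\right) = - \frac{1777}{9}$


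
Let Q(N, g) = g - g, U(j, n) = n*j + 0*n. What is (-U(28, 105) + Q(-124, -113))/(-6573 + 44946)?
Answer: -980/12791 ≈ -0.076616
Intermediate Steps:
U(j, n) = j*n (U(j, n) = j*n + 0 = j*n)
Q(N, g) = 0
(-U(28, 105) + Q(-124, -113))/(-6573 + 44946) = (-28*105 + 0)/(-6573 + 44946) = (-1*2940 + 0)/38373 = (-2940 + 0)*(1/38373) = -2940*1/38373 = -980/12791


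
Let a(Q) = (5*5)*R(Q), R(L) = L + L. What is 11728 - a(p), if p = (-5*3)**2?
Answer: 478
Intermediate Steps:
R(L) = 2*L
p = 225 (p = (-15)**2 = 225)
a(Q) = 50*Q (a(Q) = (5*5)*(2*Q) = 25*(2*Q) = 50*Q)
11728 - a(p) = 11728 - 50*225 = 11728 - 1*11250 = 11728 - 11250 = 478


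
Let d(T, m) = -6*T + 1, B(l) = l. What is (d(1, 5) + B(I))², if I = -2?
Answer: 49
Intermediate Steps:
d(T, m) = 1 - 6*T
(d(1, 5) + B(I))² = ((1 - 6*1) - 2)² = ((1 - 6) - 2)² = (-5 - 2)² = (-7)² = 49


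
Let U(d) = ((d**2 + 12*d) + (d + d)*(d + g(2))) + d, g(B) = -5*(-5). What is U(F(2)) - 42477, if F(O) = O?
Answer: -42339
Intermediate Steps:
g(B) = 25
U(d) = d**2 + 13*d + 2*d*(25 + d) (U(d) = ((d**2 + 12*d) + (d + d)*(d + 25)) + d = ((d**2 + 12*d) + (2*d)*(25 + d)) + d = ((d**2 + 12*d) + 2*d*(25 + d)) + d = (d**2 + 12*d + 2*d*(25 + d)) + d = d**2 + 13*d + 2*d*(25 + d))
U(F(2)) - 42477 = 3*2*(21 + 2) - 42477 = 3*2*23 - 42477 = 138 - 42477 = -42339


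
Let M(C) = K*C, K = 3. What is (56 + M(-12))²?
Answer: 400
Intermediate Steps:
M(C) = 3*C
(56 + M(-12))² = (56 + 3*(-12))² = (56 - 36)² = 20² = 400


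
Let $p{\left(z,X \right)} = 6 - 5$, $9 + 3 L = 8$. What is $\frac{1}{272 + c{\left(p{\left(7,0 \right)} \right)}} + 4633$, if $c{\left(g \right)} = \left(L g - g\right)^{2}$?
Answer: $\frac{11415721}{2464} \approx 4633.0$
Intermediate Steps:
$L = - \frac{1}{3}$ ($L = -3 + \frac{1}{3} \cdot 8 = -3 + \frac{8}{3} = - \frac{1}{3} \approx -0.33333$)
$p{\left(z,X \right)} = 1$
$c{\left(g \right)} = \frac{16 g^{2}}{9}$ ($c{\left(g \right)} = \left(- \frac{g}{3} - g\right)^{2} = \left(- \frac{4 g}{3}\right)^{2} = \frac{16 g^{2}}{9}$)
$\frac{1}{272 + c{\left(p{\left(7,0 \right)} \right)}} + 4633 = \frac{1}{272 + \frac{16 \cdot 1^{2}}{9}} + 4633 = \frac{1}{272 + \frac{16}{9} \cdot 1} + 4633 = \frac{1}{272 + \frac{16}{9}} + 4633 = \frac{1}{\frac{2464}{9}} + 4633 = \frac{9}{2464} + 4633 = \frac{11415721}{2464}$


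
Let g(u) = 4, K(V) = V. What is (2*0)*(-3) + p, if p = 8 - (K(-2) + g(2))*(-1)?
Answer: 10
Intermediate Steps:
p = 10 (p = 8 - (-2 + 4)*(-1) = 8 - 2*(-1) = 8 - 1*(-2) = 8 + 2 = 10)
(2*0)*(-3) + p = (2*0)*(-3) + 10 = 0*(-3) + 10 = 0 + 10 = 10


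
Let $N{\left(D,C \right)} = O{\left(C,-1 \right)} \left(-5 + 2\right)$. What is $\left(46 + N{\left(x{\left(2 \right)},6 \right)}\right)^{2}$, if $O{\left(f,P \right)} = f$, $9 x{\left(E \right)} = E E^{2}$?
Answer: $784$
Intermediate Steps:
$x{\left(E \right)} = \frac{E^{3}}{9}$ ($x{\left(E \right)} = \frac{E E^{2}}{9} = \frac{E^{3}}{9}$)
$N{\left(D,C \right)} = - 3 C$ ($N{\left(D,C \right)} = C \left(-5 + 2\right) = C \left(-3\right) = - 3 C$)
$\left(46 + N{\left(x{\left(2 \right)},6 \right)}\right)^{2} = \left(46 - 18\right)^{2} = 28^{2} = 784$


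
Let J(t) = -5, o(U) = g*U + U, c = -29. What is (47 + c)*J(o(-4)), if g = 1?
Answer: -90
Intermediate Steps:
o(U) = 2*U (o(U) = 1*U + U = U + U = 2*U)
(47 + c)*J(o(-4)) = (47 - 29)*(-5) = 18*(-5) = -90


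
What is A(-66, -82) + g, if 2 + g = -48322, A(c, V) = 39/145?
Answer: -7006941/145 ≈ -48324.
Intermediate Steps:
A(c, V) = 39/145 (A(c, V) = 39*(1/145) = 39/145)
g = -48324 (g = -2 - 48322 = -48324)
A(-66, -82) + g = 39/145 - 48324 = -7006941/145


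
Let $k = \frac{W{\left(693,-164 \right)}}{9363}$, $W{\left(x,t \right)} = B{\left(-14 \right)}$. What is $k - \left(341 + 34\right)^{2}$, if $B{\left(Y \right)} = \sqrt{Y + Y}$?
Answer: $-140625 + \frac{2 i \sqrt{7}}{9363} \approx -1.4063 \cdot 10^{5} + 0.00056515 i$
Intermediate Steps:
$B{\left(Y \right)} = \sqrt{2} \sqrt{Y}$ ($B{\left(Y \right)} = \sqrt{2 Y} = \sqrt{2} \sqrt{Y}$)
$W{\left(x,t \right)} = 2 i \sqrt{7}$ ($W{\left(x,t \right)} = \sqrt{2} \sqrt{-14} = \sqrt{2} i \sqrt{14} = 2 i \sqrt{7}$)
$k = \frac{2 i \sqrt{7}}{9363} \approx 0.00056515 i$
$k - \left(341 + 34\right)^{2} = \frac{2 i \sqrt{7}}{9363} - \left(341 + 34\right)^{2} = \frac{2 i \sqrt{7}}{9363} - 375^{2} = \frac{2 i \sqrt{7}}{9363} - 140625 = -140625 + \frac{2 i \sqrt{7}}{9363}$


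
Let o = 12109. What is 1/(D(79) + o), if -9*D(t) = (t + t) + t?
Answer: 3/36248 ≈ 8.2763e-5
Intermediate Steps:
D(t) = -t/3 (D(t) = -((t + t) + t)/9 = -(2*t + t)/9 = -t/3)
1/(D(79) + o) = 1/(-⅓*79 + 12109) = 1/(-79/3 + 12109) = 1/(36248/3) = 3/36248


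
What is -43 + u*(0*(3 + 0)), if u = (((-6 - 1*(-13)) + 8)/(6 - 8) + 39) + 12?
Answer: -43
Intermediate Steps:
u = 87/2 (u = (((-6 + 13) + 8)/(-2) + 39) + 12 = ((7 + 8)*(-½) + 39) + 12 = (15*(-½) + 39) + 12 = (-15/2 + 39) + 12 = 63/2 + 12 = 87/2 ≈ 43.500)
-43 + u*(0*(3 + 0)) = -43 + 87*(0*(3 + 0))/2 = -43 + 87*(0*3)/2 = -43 + (87/2)*0 = -43 + 0 = -43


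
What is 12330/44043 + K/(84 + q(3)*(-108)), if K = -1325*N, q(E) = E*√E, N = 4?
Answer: 162527815/94163934 + 11925*√3/2138 ≈ 11.387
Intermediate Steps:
q(E) = E^(3/2)
K = -5300 (K = -1325*4 = -5300)
12330/44043 + K/(84 + q(3)*(-108)) = 12330/44043 - 5300/(84 + 3^(3/2)*(-108)) = 12330*(1/44043) - 5300/(84 + (3*√3)*(-108)) = 4110/14681 - 5300/(84 - 324*√3)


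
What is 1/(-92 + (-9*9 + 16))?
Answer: -1/157 ≈ -0.0063694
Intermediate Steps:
1/(-92 + (-9*9 + 16)) = 1/(-92 + (-81 + 16)) = 1/(-92 - 65) = 1/(-157) = -1/157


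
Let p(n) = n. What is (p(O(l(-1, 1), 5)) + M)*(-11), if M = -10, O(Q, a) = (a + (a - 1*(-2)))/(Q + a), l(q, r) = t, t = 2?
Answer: 638/7 ≈ 91.143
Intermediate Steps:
l(q, r) = 2
O(Q, a) = (2 + 2*a)/(Q + a) (O(Q, a) = (a + (a + 2))/(Q + a) = (a + (2 + a))/(Q + a) = (2 + 2*a)/(Q + a))
(p(O(l(-1, 1), 5)) + M)*(-11) = (2*(1 + 5)/(2 + 5) - 10)*(-11) = (2*6/7 - 10)*(-11) = (2*(⅐)*6 - 10)*(-11) = (12/7 - 10)*(-11) = -58/7*(-11) = 638/7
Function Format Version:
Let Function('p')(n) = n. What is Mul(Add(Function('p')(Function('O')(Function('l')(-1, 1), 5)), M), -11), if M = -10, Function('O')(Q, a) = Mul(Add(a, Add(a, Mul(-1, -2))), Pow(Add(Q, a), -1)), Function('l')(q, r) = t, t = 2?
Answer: Rational(638, 7) ≈ 91.143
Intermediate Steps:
Function('l')(q, r) = 2
Function('O')(Q, a) = Mul(Pow(Add(Q, a), -1), Add(2, Mul(2, a))) (Function('O')(Q, a) = Mul(Add(a, Add(a, 2)), Pow(Add(Q, a), -1)) = Mul(Add(a, Add(2, a)), Pow(Add(Q, a), -1)) = Mul(Add(2, Mul(2, a)), Pow(Add(Q, a), -1)) = Mul(Pow(Add(Q, a), -1), Add(2, Mul(2, a))))
Mul(Add(Function('p')(Function('O')(Function('l')(-1, 1), 5)), M), -11) = Mul(Add(Mul(2, Pow(Add(2, 5), -1), Add(1, 5)), -10), -11) = Mul(Add(Mul(2, Pow(7, -1), 6), -10), -11) = Mul(Add(Mul(2, Rational(1, 7), 6), -10), -11) = Mul(Add(Rational(12, 7), -10), -11) = Mul(Rational(-58, 7), -11) = Rational(638, 7)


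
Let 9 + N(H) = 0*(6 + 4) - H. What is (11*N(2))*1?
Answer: -121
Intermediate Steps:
N(H) = -9 - H (N(H) = -9 + (0*(6 + 4) - H) = -9 + (0*10 - H) = -9 + (0 - H) = -9 - H)
(11*N(2))*1 = (11*(-9 - 1*2))*1 = (11*(-9 - 2))*1 = (11*(-11))*1 = -121*1 = -121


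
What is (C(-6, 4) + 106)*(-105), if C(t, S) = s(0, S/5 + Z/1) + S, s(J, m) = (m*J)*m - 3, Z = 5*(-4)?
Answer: -11235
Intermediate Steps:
Z = -20
s(J, m) = -3 + J*m**2 (s(J, m) = (J*m)*m - 3 = J*m**2 - 3 = -3 + J*m**2)
C(t, S) = -3 + S (C(t, S) = (-3 + 0*(S/5 - 20/1)**2) + S = (-3 + 0*(S*(1/5) - 20*1)**2) + S = (-3 + 0*(S/5 - 20)**2) + S = (-3 + 0*(-20 + S/5)**2) + S = (-3 + 0) + S = -3 + S)
(C(-6, 4) + 106)*(-105) = ((-3 + 4) + 106)*(-105) = (1 + 106)*(-105) = 107*(-105) = -11235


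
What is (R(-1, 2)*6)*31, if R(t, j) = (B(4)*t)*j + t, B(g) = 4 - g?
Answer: -186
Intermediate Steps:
R(t, j) = t (R(t, j) = ((4 - 1*4)*t)*j + t = ((4 - 4)*t)*j + t = (0*t)*j + t = 0*j + t = 0 + t = t)
(R(-1, 2)*6)*31 = -1*6*31 = -6*31 = -186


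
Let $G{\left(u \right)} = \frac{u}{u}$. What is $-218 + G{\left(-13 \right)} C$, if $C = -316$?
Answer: $-534$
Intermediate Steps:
$G{\left(u \right)} = 1$
$-218 + G{\left(-13 \right)} C = -218 + 1 \left(-316\right) = -218 - 316 = -534$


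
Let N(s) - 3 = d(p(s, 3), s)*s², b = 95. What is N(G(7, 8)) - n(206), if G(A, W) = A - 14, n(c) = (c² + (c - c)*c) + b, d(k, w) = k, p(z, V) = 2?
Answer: -42430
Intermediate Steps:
n(c) = 95 + c² (n(c) = (c² + (c - c)*c) + 95 = (c² + 0*c) + 95 = (c² + 0) + 95 = c² + 95 = 95 + c²)
G(A, W) = -14 + A
N(s) = 3 + 2*s²
N(G(7, 8)) - n(206) = (3 + 2*(-14 + 7)²) - (95 + 206²) = (3 + 2*(-7)²) - (95 + 42436) = (3 + 2*49) - 1*42531 = (3 + 98) - 42531 = 101 - 42531 = -42430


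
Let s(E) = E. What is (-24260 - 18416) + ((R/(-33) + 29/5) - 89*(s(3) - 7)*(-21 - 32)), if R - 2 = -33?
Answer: -10153648/165 ≈ -61537.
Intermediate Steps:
R = -31 (R = 2 - 33 = -31)
(-24260 - 18416) + ((R/(-33) + 29/5) - 89*(s(3) - 7)*(-21 - 32)) = (-24260 - 18416) + ((-31/(-33) + 29/5) - 89*(3 - 7)*(-21 - 32)) = -42676 + ((-31*(-1/33) + 29*(1/5)) - (-356)*(-53)) = -42676 + ((31/33 + 29/5) - 89*212) = -42676 + (1112/165 - 18868) = -42676 - 3112108/165 = -10153648/165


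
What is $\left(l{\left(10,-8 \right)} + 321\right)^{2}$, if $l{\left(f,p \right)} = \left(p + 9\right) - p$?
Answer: $108900$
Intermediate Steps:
$l{\left(f,p \right)} = 9$ ($l{\left(f,p \right)} = \left(9 + p\right) - p = 9$)
$\left(l{\left(10,-8 \right)} + 321\right)^{2} = \left(9 + 321\right)^{2} = 330^{2} = 108900$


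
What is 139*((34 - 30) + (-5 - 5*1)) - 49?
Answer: -883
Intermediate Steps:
139*((34 - 30) + (-5 - 5*1)) - 49 = 139*(4 + (-5 - 5)) - 49 = 139*(4 - 10) - 49 = 139*(-6) - 49 = -834 - 49 = -883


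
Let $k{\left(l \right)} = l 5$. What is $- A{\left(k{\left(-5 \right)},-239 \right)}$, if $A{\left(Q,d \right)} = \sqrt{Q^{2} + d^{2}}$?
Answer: $- \sqrt{57746} \approx -240.3$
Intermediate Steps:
$k{\left(l \right)} = 5 l$
$- A{\left(k{\left(-5 \right)},-239 \right)} = - \sqrt{\left(5 \left(-5\right)\right)^{2} + \left(-239\right)^{2}} = - \sqrt{\left(-25\right)^{2} + 57121} = - \sqrt{625 + 57121} = - \sqrt{57746}$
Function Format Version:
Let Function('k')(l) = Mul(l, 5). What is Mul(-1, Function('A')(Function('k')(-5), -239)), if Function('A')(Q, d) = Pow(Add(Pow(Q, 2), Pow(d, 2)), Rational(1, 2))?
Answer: Mul(-1, Pow(57746, Rational(1, 2))) ≈ -240.30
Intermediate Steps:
Function('k')(l) = Mul(5, l)
Mul(-1, Function('A')(Function('k')(-5), -239)) = Mul(-1, Pow(Add(Pow(Mul(5, -5), 2), Pow(-239, 2)), Rational(1, 2))) = Mul(-1, Pow(Add(Pow(-25, 2), 57121), Rational(1, 2))) = Mul(-1, Pow(Add(625, 57121), Rational(1, 2))) = Mul(-1, Pow(57746, Rational(1, 2)))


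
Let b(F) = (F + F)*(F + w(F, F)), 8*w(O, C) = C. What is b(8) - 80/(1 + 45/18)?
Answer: 848/7 ≈ 121.14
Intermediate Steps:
w(O, C) = C/8
b(F) = 9*F²/4 (b(F) = (F + F)*(F + F/8) = (2*F)*(9*F/8) = 9*F²/4)
b(8) - 80/(1 + 45/18) = (9/4)*8² - 80/(1 + 45/18) = (9/4)*64 - 80/(1 + 45*(1/18)) = 144 - 80/(1 + 5/2) = 144 - 80/7/2 = 144 - 80*2/7 = 144 - 160/7 = 848/7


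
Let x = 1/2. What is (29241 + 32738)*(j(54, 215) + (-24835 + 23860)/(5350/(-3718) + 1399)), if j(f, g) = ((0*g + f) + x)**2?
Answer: 318782499839839/1732044 ≈ 1.8405e+8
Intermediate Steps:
x = 1/2 ≈ 0.50000
j(f, g) = (1/2 + f)**2 (j(f, g) = ((0*g + f) + 1/2)**2 = ((0 + f) + 1/2)**2 = (f + 1/2)**2 = (1/2 + f)**2)
(29241 + 32738)*(j(54, 215) + (-24835 + 23860)/(5350/(-3718) + 1399)) = (29241 + 32738)*((1 + 2*54)**2/4 + (-24835 + 23860)/(5350/(-3718) + 1399)) = 61979*((1 + 108)**2/4 - 975/(5350*(-1/3718) + 1399)) = 61979*((1/4)*109**2 - 975/(-2675/1859 + 1399)) = 61979*((1/4)*11881 - 975/2598066/1859) = 61979*(11881/4 - 975*1859/2598066) = 61979*(11881/4 - 604175/866022) = 61979*(5143395341/1732044) = 318782499839839/1732044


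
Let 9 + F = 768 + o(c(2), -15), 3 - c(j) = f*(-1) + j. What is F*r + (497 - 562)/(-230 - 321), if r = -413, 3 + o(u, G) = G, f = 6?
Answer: -168624118/551 ≈ -3.0603e+5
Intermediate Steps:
c(j) = 9 - j (c(j) = 3 - (6*(-1) + j) = 3 - (-6 + j) = 3 + (6 - j) = 9 - j)
o(u, G) = -3 + G
F = 741 (F = -9 + (768 + (-3 - 15)) = -9 + (768 - 18) = -9 + 750 = 741)
F*r + (497 - 562)/(-230 - 321) = 741*(-413) + (497 - 562)/(-230 - 321) = -306033 - 65/(-551) = -306033 - 65*(-1/551) = -306033 + 65/551 = -168624118/551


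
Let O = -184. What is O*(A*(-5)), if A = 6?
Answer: 5520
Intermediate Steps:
O*(A*(-5)) = -1104*(-5) = -184*(-30) = 5520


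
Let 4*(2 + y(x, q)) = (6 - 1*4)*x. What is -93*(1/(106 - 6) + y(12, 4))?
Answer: -37293/100 ≈ -372.93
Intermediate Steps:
y(x, q) = -2 + x/2 (y(x, q) = -2 + ((6 - 1*4)*x)/4 = -2 + ((6 - 4)*x)/4 = -2 + (2*x)/4 = -2 + x/2)
-93*(1/(106 - 6) + y(12, 4)) = -93*(1/(106 - 6) + (-2 + (½)*12)) = -93*(1/100 + (-2 + 6)) = -93*(1/100 + 4) = -93*401/100 = -37293/100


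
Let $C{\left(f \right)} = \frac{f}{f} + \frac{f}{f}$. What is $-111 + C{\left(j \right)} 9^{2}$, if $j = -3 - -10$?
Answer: $51$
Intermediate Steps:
$j = 7$ ($j = -3 + 10 = 7$)
$C{\left(f \right)} = 2$ ($C{\left(f \right)} = 1 + 1 = 2$)
$-111 + C{\left(j \right)} 9^{2} = -111 + 2 \cdot 9^{2} = -111 + 2 \cdot 81 = -111 + 162 = 51$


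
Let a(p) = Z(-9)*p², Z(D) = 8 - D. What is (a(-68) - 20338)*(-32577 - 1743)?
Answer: -1999826400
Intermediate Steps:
a(p) = 17*p² (a(p) = (8 - 1*(-9))*p² = (8 + 9)*p² = 17*p²)
(a(-68) - 20338)*(-32577 - 1743) = (17*(-68)² - 20338)*(-32577 - 1743) = (17*4624 - 20338)*(-34320) = (78608 - 20338)*(-34320) = 58270*(-34320) = -1999826400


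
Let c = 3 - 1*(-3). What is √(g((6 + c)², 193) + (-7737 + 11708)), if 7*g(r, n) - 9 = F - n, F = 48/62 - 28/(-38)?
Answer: √67060376481/4123 ≈ 62.809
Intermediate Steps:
c = 6 (c = 3 + 3 = 6)
F = 890/589 (F = 48*(1/62) - 28*(-1/38) = 24/31 + 14/19 = 890/589 ≈ 1.5110)
g(r, n) = 6191/4123 - n/7 (g(r, n) = 9/7 + (890/589 - n)/7 = 9/7 + (890/4123 - n/7) = 6191/4123 - n/7)
√(g((6 + c)², 193) + (-7737 + 11708)) = √((6191/4123 - ⅐*193) + (-7737 + 11708)) = √((6191/4123 - 193/7) + 3971) = √(-107486/4123 + 3971) = √(16264947/4123) = √67060376481/4123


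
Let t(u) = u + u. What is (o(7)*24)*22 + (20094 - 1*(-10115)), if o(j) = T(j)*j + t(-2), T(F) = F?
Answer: 53969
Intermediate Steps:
t(u) = 2*u
o(j) = -4 + j² (o(j) = j*j + 2*(-2) = j² - 4 = -4 + j²)
(o(7)*24)*22 + (20094 - 1*(-10115)) = ((-4 + 7²)*24)*22 + (20094 - 1*(-10115)) = ((-4 + 49)*24)*22 + (20094 + 10115) = (45*24)*22 + 30209 = 1080*22 + 30209 = 23760 + 30209 = 53969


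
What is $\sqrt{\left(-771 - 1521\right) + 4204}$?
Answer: $2 \sqrt{478} \approx 43.726$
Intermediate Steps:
$\sqrt{\left(-771 - 1521\right) + 4204} = \sqrt{-2292 + 4204} = \sqrt{1912} = 2 \sqrt{478}$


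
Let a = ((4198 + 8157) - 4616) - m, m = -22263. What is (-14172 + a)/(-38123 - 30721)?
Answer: -7915/34422 ≈ -0.22994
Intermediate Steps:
a = 30002 (a = ((4198 + 8157) - 4616) - 1*(-22263) = (12355 - 4616) + 22263 = 7739 + 22263 = 30002)
(-14172 + a)/(-38123 - 30721) = (-14172 + 30002)/(-38123 - 30721) = 15830/(-68844) = 15830*(-1/68844) = -7915/34422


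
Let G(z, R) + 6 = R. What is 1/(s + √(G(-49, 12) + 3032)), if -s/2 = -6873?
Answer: 6873/94474739 - 7*√62/188949478 ≈ 7.2458e-5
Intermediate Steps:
s = 13746 (s = -2*(-6873) = 13746)
G(z, R) = -6 + R
1/(s + √(G(-49, 12) + 3032)) = 1/(13746 + √((-6 + 12) + 3032)) = 1/(13746 + √(6 + 3032)) = 1/(13746 + √3038) = 1/(13746 + 7*√62)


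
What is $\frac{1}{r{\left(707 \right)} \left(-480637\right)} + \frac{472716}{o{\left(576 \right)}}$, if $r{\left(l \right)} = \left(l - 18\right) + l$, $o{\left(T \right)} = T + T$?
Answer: $\frac{2202624311995}{5367754016} \approx 410.34$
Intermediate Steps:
$o{\left(T \right)} = 2 T$
$r{\left(l \right)} = -18 + 2 l$ ($r{\left(l \right)} = \left(-18 + l\right) + l = -18 + 2 l$)
$\frac{1}{r{\left(707 \right)} \left(-480637\right)} + \frac{472716}{o{\left(576 \right)}} = \frac{1}{\left(-18 + 2 \cdot 707\right) \left(-480637\right)} + \frac{472716}{2 \cdot 576} = \frac{1}{-18 + 1414} \left(- \frac{1}{480637}\right) + \frac{472716}{1152} = \frac{1}{1396} \left(- \frac{1}{480637}\right) + 472716 \cdot \frac{1}{1152} = \frac{1}{1396} \left(- \frac{1}{480637}\right) + \frac{13131}{32} = - \frac{1}{670969252} + \frac{13131}{32} = \frac{2202624311995}{5367754016}$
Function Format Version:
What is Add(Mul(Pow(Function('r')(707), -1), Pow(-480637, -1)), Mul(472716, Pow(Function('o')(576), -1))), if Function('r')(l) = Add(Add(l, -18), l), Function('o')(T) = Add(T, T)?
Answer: Rational(2202624311995, 5367754016) ≈ 410.34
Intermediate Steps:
Function('o')(T) = Mul(2, T)
Function('r')(l) = Add(-18, Mul(2, l)) (Function('r')(l) = Add(Add(-18, l), l) = Add(-18, Mul(2, l)))
Add(Mul(Pow(Function('r')(707), -1), Pow(-480637, -1)), Mul(472716, Pow(Function('o')(576), -1))) = Add(Mul(Pow(Add(-18, Mul(2, 707)), -1), Pow(-480637, -1)), Mul(472716, Pow(Mul(2, 576), -1))) = Add(Mul(Pow(Add(-18, 1414), -1), Rational(-1, 480637)), Mul(472716, Pow(1152, -1))) = Add(Mul(Pow(1396, -1), Rational(-1, 480637)), Mul(472716, Rational(1, 1152))) = Add(Mul(Rational(1, 1396), Rational(-1, 480637)), Rational(13131, 32)) = Add(Rational(-1, 670969252), Rational(13131, 32)) = Rational(2202624311995, 5367754016)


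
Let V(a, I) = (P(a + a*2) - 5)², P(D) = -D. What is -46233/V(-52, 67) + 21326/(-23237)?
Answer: -1560570347/529826837 ≈ -2.9454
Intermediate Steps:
V(a, I) = (-5 - 3*a)² (V(a, I) = (-(a + a*2) - 5)² = (-(a + 2*a) - 5)² = (-3*a - 5)² = (-5 - 3*a)²)
-46233/V(-52, 67) + 21326/(-23237) = -46233/(5 + 3*(-52))² + 21326/(-23237) = -46233/(5 - 156)² + 21326*(-1/23237) = -46233/((-151)²) - 21326/23237 = -46233/22801 - 21326/23237 = -1560570347/529826837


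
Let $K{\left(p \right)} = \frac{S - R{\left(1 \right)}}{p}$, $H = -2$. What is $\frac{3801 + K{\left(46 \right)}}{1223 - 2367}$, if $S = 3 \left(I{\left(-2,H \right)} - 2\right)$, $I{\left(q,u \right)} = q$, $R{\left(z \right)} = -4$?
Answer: $- \frac{87419}{26312} \approx -3.3224$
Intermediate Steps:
$S = -12$ ($S = 3 \left(-2 - 2\right) = 3 \left(-4\right) = -12$)
$K{\left(p \right)} = - \frac{8}{p}$ ($K{\left(p \right)} = \frac{-12 - -4}{p} = \frac{-12 + 4}{p} = - \frac{8}{p}$)
$\frac{3801 + K{\left(46 \right)}}{1223 - 2367} = \frac{3801 - \frac{8}{46}}{1223 - 2367} = \frac{3801 - \frac{4}{23}}{-1144} = \left(3801 - \frac{4}{23}\right) \left(- \frac{1}{1144}\right) = \frac{87419}{23} \left(- \frac{1}{1144}\right) = - \frac{87419}{26312}$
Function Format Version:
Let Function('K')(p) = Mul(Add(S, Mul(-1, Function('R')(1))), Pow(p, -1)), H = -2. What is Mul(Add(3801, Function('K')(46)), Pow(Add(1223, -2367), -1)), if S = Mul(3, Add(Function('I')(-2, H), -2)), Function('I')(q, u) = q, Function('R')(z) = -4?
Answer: Rational(-87419, 26312) ≈ -3.3224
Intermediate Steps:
S = -12 (S = Mul(3, Add(-2, -2)) = Mul(3, -4) = -12)
Function('K')(p) = Mul(-8, Pow(p, -1)) (Function('K')(p) = Mul(Add(-12, Mul(-1, -4)), Pow(p, -1)) = Mul(Add(-12, 4), Pow(p, -1)) = Mul(-8, Pow(p, -1)))
Mul(Add(3801, Function('K')(46)), Pow(Add(1223, -2367), -1)) = Mul(Add(3801, Mul(-8, Pow(46, -1))), Pow(Add(1223, -2367), -1)) = Mul(Add(3801, Mul(-8, Rational(1, 46))), Pow(-1144, -1)) = Mul(Add(3801, Rational(-4, 23)), Rational(-1, 1144)) = Mul(Rational(87419, 23), Rational(-1, 1144)) = Rational(-87419, 26312)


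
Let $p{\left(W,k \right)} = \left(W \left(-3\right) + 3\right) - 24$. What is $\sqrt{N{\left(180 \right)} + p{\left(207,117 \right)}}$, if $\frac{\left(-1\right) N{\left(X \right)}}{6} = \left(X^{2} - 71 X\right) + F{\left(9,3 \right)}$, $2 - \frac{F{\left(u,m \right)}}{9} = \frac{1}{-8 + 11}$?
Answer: $2 i \sqrt{29613} \approx 344.17 i$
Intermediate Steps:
$p{\left(W,k \right)} = -21 - 3 W$ ($p{\left(W,k \right)} = \left(- 3 W + 3\right) - 24 = \left(3 - 3 W\right) - 24 = -21 - 3 W$)
$F{\left(u,m \right)} = 15$ ($F{\left(u,m \right)} = 18 - \frac{9}{-8 + 11} = 18 - \frac{9}{3} = 18 - 3 = 15$)
$N{\left(X \right)} = -90 - 6 X^{2} + 426 X$ ($N{\left(X \right)} = - 6 \left(\left(X^{2} - 71 X\right) + 15\right) = - 6 \left(15 + X^{2} - 71 X\right) = -90 - 6 X^{2} + 426 X$)
$\sqrt{N{\left(180 \right)} + p{\left(207,117 \right)}} = \sqrt{\left(-90 - 6 \cdot 180^{2} + 426 \cdot 180\right) - 642} = \sqrt{\left(-90 - 194400 + 76680\right) - 642} = \sqrt{-117810 - 642} = \sqrt{-118452} = 2 i \sqrt{29613}$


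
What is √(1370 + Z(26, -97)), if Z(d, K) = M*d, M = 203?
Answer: 2*√1662 ≈ 81.535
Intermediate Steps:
Z(d, K) = 203*d
√(1370 + Z(26, -97)) = √(1370 + 203*26) = √(1370 + 5278) = √6648 = 2*√1662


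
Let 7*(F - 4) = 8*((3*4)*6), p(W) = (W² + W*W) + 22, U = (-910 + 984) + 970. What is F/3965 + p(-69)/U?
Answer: 66381074/7244055 ≈ 9.1635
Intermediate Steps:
U = 1044 (U = 74 + 970 = 1044)
p(W) = 22 + 2*W² (p(W) = (W² + W²) + 22 = 2*W² + 22 = 22 + 2*W²)
F = 604/7 (F = 4 + (8*((3*4)*6))/7 = 4 + (8*(12*6))/7 = 4 + (8*72)/7 = 4 + (⅐)*576 = 4 + 576/7 = 604/7 ≈ 86.286)
F/3965 + p(-69)/U = (604/7)/3965 + (22 + 2*(-69)²)/1044 = (604/7)*(1/3965) + (22 + 2*4761)*(1/1044) = 604/27755 + (22 + 9522)*(1/1044) = 604/27755 + 9544*(1/1044) = 604/27755 + 2386/261 = 66381074/7244055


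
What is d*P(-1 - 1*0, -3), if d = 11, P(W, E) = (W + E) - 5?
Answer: -99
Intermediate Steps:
P(W, E) = -5 + E + W (P(W, E) = (E + W) - 5 = -5 + E + W)
d*P(-1 - 1*0, -3) = 11*(-5 - 3 + (-1 - 1*0)) = 11*(-5 - 3 + (-1 + 0)) = 11*(-5 - 3 - 1) = 11*(-9) = -99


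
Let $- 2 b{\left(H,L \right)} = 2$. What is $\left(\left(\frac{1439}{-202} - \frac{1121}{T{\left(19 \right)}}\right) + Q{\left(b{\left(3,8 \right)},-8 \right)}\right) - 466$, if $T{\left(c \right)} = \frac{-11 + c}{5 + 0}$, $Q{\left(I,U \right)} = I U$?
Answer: $- \frac{941925}{808} \approx -1165.7$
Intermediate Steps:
$b{\left(H,L \right)} = -1$ ($b{\left(H,L \right)} = \left(- \frac{1}{2}\right) 2 = -1$)
$T{\left(c \right)} = - \frac{11}{5} + \frac{c}{5}$ ($T{\left(c \right)} = \frac{-11 + c}{5} = \left(-11 + c\right) \frac{1}{5} = - \frac{11}{5} + \frac{c}{5}$)
$\left(\left(\frac{1439}{-202} - \frac{1121}{T{\left(19 \right)}}\right) + Q{\left(b{\left(3,8 \right)},-8 \right)}\right) - 466 = \left(\left(\frac{1439}{-202} - \frac{1121}{- \frac{11}{5} + \frac{1}{5} \cdot 19}\right) - -8\right) - 466 = \left(\left(1439 \left(- \frac{1}{202}\right) - \frac{1121}{- \frac{11}{5} + \frac{19}{5}}\right) + 8\right) - 466 = \left(\left(- \frac{1439}{202} - \frac{1121}{\frac{8}{5}}\right) + 8\right) - 466 = \left(\left(- \frac{1439}{202} - \frac{5605}{8}\right) + 8\right) - 466 = \left(- \frac{571861}{808} + 8\right) - 466 = - \frac{565397}{808} - 466 = - \frac{941925}{808}$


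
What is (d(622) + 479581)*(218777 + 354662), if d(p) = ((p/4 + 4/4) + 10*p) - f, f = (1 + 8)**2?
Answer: 557241068567/2 ≈ 2.7862e+11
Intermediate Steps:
f = 81 (f = 9**2 = 81)
d(p) = -80 + 41*p/4 (d(p) = ((p/4 + 4/4) + 10*p) - 1*81 = ((p*(1/4) + 4*(1/4)) + 10*p) - 81 = ((p/4 + 1) + 10*p) - 81 = ((1 + p/4) + 10*p) - 81 = (1 + 41*p/4) - 81 = -80 + 41*p/4)
(d(622) + 479581)*(218777 + 354662) = ((-80 + (41/4)*622) + 479581)*(218777 + 354662) = ((-80 + 12751/2) + 479581)*573439 = (12591/2 + 479581)*573439 = (971753/2)*573439 = 557241068567/2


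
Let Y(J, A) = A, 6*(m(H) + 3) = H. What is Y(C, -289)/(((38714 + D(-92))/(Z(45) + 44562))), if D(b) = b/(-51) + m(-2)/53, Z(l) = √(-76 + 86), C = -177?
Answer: -17405181927/52324324 - 781167*√10/104648648 ≈ -332.66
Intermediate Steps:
m(H) = -3 + H/6
Z(l) = √10
D(b) = -10/159 - b/51 (D(b) = b/(-51) + (-3 + (⅙)*(-2))/53 = b*(-1/51) + (-3 - ⅓)*(1/53) = -b/51 - 10/3*1/53 = -b/51 - 10/159 = -10/159 - b/51)
Y(C, -289)/(((38714 + D(-92))/(Z(45) + 44562))) = -289*(√10 + 44562)/(38714 + (-10/159 - 1/51*(-92))) = -289*(44562 + √10)/(38714 + (-10/159 + 92/51)) = -289*(44562 + √10)/(38714 + 4706/2703) = -(17405181927/52324324 + 781167*√10/104648648) = -289*(60225543/52324324 + 2703*√10/104648648) = -17405181927/52324324 - 781167*√10/104648648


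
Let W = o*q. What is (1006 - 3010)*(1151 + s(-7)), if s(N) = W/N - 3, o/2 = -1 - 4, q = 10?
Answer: -16304544/7 ≈ -2.3292e+6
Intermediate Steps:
o = -10 (o = 2*(-1 - 4) = 2*(-5) = -10)
W = -100 (W = -10*10 = -100)
s(N) = -3 - 100/N (s(N) = -100/N - 3 = -3 - 100/N)
(1006 - 3010)*(1151 + s(-7)) = (1006 - 3010)*(1151 + (-3 - 100/(-7))) = -2004*(1151 + (-3 - 100*(-⅐))) = -2004*(1151 + (-3 + 100/7)) = -2004*(1151 + 79/7) = -2004*8136/7 = -16304544/7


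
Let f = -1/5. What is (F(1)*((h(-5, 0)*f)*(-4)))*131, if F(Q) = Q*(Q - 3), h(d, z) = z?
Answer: 0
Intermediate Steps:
F(Q) = Q*(-3 + Q)
f = -⅕ (f = -1*⅕ = -⅕ ≈ -0.20000)
(F(1)*((h(-5, 0)*f)*(-4)))*131 = ((1*(-3 + 1))*((0*(-⅕))*(-4)))*131 = ((1*(-2))*(0*(-4)))*131 = -2*0*131 = 0*131 = 0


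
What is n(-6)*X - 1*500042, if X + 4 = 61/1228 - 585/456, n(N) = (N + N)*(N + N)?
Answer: -2921140640/5833 ≈ -5.0080e+5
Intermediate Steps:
n(N) = 4*N**2 (n(N) = (2*N)*(2*N) = 4*N**2)
X = -244203/46664 (X = -4 + (61/1228 - 585/456) = -4 + (61*(1/1228) - 585*1/456) = -4 + (61/1228 - 195/152) = -4 - 57547/46664 = -244203/46664 ≈ -5.2332)
n(-6)*X - 1*500042 = (4*(-6)**2)*(-244203/46664) - 1*500042 = (4*36)*(-244203/46664) - 500042 = 144*(-244203/46664) - 500042 = -4395654/5833 - 500042 = -2921140640/5833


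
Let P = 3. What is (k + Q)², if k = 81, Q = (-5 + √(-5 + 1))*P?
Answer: 4320 + 792*I ≈ 4320.0 + 792.0*I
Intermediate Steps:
Q = -15 + 6*I (Q = (-5 + √(-5 + 1))*3 = (-5 + √(-4))*3 = (-5 + 2*I)*3 = -15 + 6*I ≈ -15.0 + 6.0*I)
(k + Q)² = (81 + (-15 + 6*I))² = (66 + 6*I)²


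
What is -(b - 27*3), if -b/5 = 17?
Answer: 166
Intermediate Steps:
b = -85 (b = -5*17 = -85)
-(b - 27*3) = -(-85 - 27*3) = -(-85 - 81) = -1*(-166) = 166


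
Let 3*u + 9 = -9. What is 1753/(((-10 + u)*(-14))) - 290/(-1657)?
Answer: 2969681/371168 ≈ 8.0009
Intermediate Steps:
u = -6 (u = -3 + (⅓)*(-9) = -3 - 3 = -6)
1753/(((-10 + u)*(-14))) - 290/(-1657) = 1753/(((-10 - 6)*(-14))) - 290/(-1657) = 1753/((-16*(-14))) - 290*(-1/1657) = 1753/224 + 290/1657 = 2969681/371168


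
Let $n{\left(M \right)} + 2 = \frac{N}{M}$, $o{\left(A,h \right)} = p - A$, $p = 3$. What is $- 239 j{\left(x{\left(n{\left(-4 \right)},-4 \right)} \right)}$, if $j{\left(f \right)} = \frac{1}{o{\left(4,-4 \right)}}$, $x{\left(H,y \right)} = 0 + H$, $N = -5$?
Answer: $239$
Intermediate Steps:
$o{\left(A,h \right)} = 3 - A$
$n{\left(M \right)} = -2 - \frac{5}{M}$
$x{\left(H,y \right)} = H$
$j{\left(f \right)} = -1$ ($j{\left(f \right)} = \frac{1}{3 - 4} = \frac{1}{-1} = -1$)
$- 239 j{\left(x{\left(n{\left(-4 \right)},-4 \right)} \right)} = \left(-239\right) \left(-1\right) = 239$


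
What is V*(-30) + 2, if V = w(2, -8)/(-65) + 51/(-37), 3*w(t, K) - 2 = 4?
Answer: 21296/481 ≈ 44.274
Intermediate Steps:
w(t, K) = 2 (w(t, K) = ⅔ + (⅓)*4 = ⅔ + 4/3 = 2)
V = -3389/2405 (V = 2/(-65) + 51/(-37) = 2*(-1/65) + 51*(-1/37) = -2/65 - 51/37 = -3389/2405 ≈ -1.4091)
V*(-30) + 2 = -3389/2405*(-30) + 2 = 20334/481 + 2 = 21296/481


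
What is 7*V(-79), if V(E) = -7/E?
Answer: 49/79 ≈ 0.62025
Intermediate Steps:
7*V(-79) = 7*(-7/(-79)) = 7*(-7*(-1/79)) = 7*(7/79) = 49/79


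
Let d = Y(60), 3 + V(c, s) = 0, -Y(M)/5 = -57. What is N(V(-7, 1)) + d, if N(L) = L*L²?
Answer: 258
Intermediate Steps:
Y(M) = 285 (Y(M) = -5*(-57) = 285)
V(c, s) = -3 (V(c, s) = -3 + 0 = -3)
N(L) = L³
d = 285
N(V(-7, 1)) + d = (-3)³ + 285 = -27 + 285 = 258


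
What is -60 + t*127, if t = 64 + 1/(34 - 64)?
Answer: 241913/30 ≈ 8063.8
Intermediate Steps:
t = 1919/30 (t = 64 + 1/(-30) = 64 - 1/30 = 1919/30 ≈ 63.967)
-60 + t*127 = -60 + (1919/30)*127 = -60 + 243713/30 = 241913/30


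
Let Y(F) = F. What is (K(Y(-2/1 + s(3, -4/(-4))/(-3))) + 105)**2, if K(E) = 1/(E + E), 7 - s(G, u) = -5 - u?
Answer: 15896169/1444 ≈ 11008.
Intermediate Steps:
s(G, u) = 12 + u (s(G, u) = 7 - (-5 - u) = 7 + (5 + u) = 12 + u)
K(E) = 1/(2*E)
(K(Y(-2/1 + s(3, -4/(-4))/(-3))) + 105)**2 = (1/(2*(-2/1 + (12 - 4/(-4))/(-3))) + 105)**2 = (1/(2*(-2*1 + (12 - 4*(-1/4))*(-1/3))) + 105)**2 = (1/(2*(-2 + (12 + 1)*(-1/3))) + 105)**2 = (1/(2*(-2 + 13*(-1/3))) + 105)**2 = (1/(2*(-2 - 13/3)) + 105)**2 = (1/(2*(-19/3)) + 105)**2 = ((1/2)*(-3/19) + 105)**2 = (-3/38 + 105)**2 = (3987/38)**2 = 15896169/1444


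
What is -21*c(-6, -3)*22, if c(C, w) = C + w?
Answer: 4158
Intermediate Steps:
-21*c(-6, -3)*22 = -21*(-6 - 3)*22 = -21*(-9)*22 = 189*22 = 4158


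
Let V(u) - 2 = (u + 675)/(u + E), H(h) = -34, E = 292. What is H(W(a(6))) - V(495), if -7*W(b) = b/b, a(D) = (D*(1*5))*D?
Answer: -29502/787 ≈ -37.487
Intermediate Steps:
a(D) = 5*D² (a(D) = (D*5)*D = (5*D)*D = 5*D²)
W(b) = -⅐ (W(b) = -b/(7*b) = -⅐*1 = -⅐)
V(u) = 2 + (675 + u)/(292 + u) (V(u) = 2 + (u + 675)/(u + 292) = 2 + (675 + u)/(292 + u))
H(W(a(6))) - V(495) = -34 - (1259 + 3*495)/(292 + 495) = -34 - (1259 + 1485)/787 = -34 - 2744/787 = -29502/787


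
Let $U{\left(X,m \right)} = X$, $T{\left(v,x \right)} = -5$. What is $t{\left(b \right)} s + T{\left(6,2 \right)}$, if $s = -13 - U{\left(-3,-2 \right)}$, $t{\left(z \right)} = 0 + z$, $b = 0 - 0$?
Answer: $-5$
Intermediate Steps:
$b = 0$ ($b = 0 + 0 = 0$)
$t{\left(z \right)} = z$
$s = -10$ ($s = -13 - -3 = -13 + 3 = -10$)
$t{\left(b \right)} s + T{\left(6,2 \right)} = 0 \left(-10\right) - 5 = 0 - 5 = -5$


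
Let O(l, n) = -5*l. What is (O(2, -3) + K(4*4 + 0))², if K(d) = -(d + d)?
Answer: 1764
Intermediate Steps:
K(d) = -2*d
(O(2, -3) + K(4*4 + 0))² = (-5*2 - 2*(4*4 + 0))² = (-10 - 2*(16 + 0))² = (-10 - 2*16)² = (-10 - 32)² = (-42)² = 1764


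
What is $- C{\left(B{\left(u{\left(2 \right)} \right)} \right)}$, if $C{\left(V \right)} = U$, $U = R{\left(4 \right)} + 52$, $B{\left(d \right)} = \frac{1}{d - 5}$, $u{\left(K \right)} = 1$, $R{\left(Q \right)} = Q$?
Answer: $-56$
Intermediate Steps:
$B{\left(d \right)} = \frac{1}{-5 + d}$
$U = 56$ ($U = 4 + 52 = 56$)
$C{\left(V \right)} = 56$
$- C{\left(B{\left(u{\left(2 \right)} \right)} \right)} = \left(-1\right) 56 = -56$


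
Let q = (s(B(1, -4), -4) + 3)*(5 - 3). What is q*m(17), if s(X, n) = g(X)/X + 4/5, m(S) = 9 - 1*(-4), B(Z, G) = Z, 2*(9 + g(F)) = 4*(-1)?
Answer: -936/5 ≈ -187.20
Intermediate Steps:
g(F) = -11 (g(F) = -9 + (4*(-1))/2 = -9 + (1/2)*(-4) = -9 - 2 = -11)
m(S) = 13 (m(S) = 9 + 4 = 13)
s(X, n) = 4/5 - 11/X (s(X, n) = -11/X + 4/5 = 4/5 - 11/X)
q = -72/5 (q = ((4/5 - 11/1) + 3)*(5 - 3) = ((4/5 - 11*1) + 3)*2 = ((4/5 - 11) + 3)*2 = (-51/5 + 3)*2 = -36/5*2 = -72/5 ≈ -14.400)
q*m(17) = -72/5*13 = -936/5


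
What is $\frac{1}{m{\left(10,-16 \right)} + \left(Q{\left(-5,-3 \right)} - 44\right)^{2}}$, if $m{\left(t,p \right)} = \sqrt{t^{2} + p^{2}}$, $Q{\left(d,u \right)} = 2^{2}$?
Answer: $\frac{400}{639911} - \frac{\sqrt{89}}{1279822} \approx 0.00061772$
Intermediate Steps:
$Q{\left(d,u \right)} = 4$
$m{\left(t,p \right)} = \sqrt{p^{2} + t^{2}}$
$\frac{1}{m{\left(10,-16 \right)} + \left(Q{\left(-5,-3 \right)} - 44\right)^{2}} = \frac{1}{\sqrt{\left(-16\right)^{2} + 10^{2}} + \left(4 - 44\right)^{2}} = \frac{1}{\sqrt{256 + 100} + \left(-40\right)^{2}} = \frac{1}{\sqrt{356} + 1600} = \frac{1}{2 \sqrt{89} + 1600} = \frac{1}{1600 + 2 \sqrt{89}}$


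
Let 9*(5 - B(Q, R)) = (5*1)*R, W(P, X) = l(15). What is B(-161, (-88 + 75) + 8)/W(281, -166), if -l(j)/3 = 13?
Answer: -70/351 ≈ -0.19943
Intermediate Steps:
l(j) = -39 (l(j) = -3*13 = -39)
W(P, X) = -39
B(Q, R) = 5 - 5*R/9 (B(Q, R) = 5 - 5*1*R/9 = 5 - 5*R/9)
B(-161, (-88 + 75) + 8)/W(281, -166) = (5 - 5*((-88 + 75) + 8)/9)/(-39) = (5 - 5*(-13 + 8)/9)*(-1/39) = (5 - 5/9*(-5))*(-1/39) = (5 + 25/9)*(-1/39) = (70/9)*(-1/39) = -70/351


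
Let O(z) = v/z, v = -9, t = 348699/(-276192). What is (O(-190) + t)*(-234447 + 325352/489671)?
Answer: 244018707632985499/856540347936 ≈ 2.8489e+5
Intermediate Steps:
t = -116233/92064 (t = 348699*(-1/276192) = -116233/92064 ≈ -1.2625)
O(z) = -9/z
(O(-190) + t)*(-234447 + 325352/489671) = (-9/(-190) - 116233/92064)*(-234447 + 325352/489671) = (-9*(-1/190) - 116233/92064)*(-234447 + 325352*(1/489671)) = (9/190 - 116233/92064)*(-234447 + 325352/489671) = -10627847/8746080*(-114801571585/489671) = 244018707632985499/856540347936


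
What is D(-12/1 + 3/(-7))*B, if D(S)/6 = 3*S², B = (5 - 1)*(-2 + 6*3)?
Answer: 8719488/49 ≈ 1.7795e+5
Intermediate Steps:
B = 64 (B = 4*(-2 + 18) = 4*16 = 64)
D(S) = 18*S² (D(S) = 6*(3*S²) = 18*S²)
D(-12/1 + 3/(-7))*B = (18*(-12/1 + 3/(-7))²)*64 = (18*(-12*1 + 3*(-⅐))²)*64 = (18*(-12 - 3/7)²)*64 = (18*(-87/7)²)*64 = (18*(7569/49))*64 = (136242/49)*64 = 8719488/49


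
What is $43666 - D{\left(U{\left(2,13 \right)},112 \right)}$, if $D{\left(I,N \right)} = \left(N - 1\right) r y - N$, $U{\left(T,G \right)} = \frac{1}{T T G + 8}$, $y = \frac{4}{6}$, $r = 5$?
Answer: $43408$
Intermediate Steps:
$y = \frac{2}{3}$ ($y = 4 \cdot \frac{1}{6} = \frac{2}{3} \approx 0.66667$)
$U{\left(T,G \right)} = \frac{1}{8 + G T^{2}}$ ($U{\left(T,G \right)} = \frac{1}{T^{2} G + 8} = \frac{1}{G T^{2} + 8} = \frac{1}{8 + G T^{2}}$)
$D{\left(I,N \right)} = - \frac{10}{3} + \frac{7 N}{3}$ ($D{\left(I,N \right)} = \left(N - 1\right) 5 \cdot \frac{2}{3} - N = \left(-1 + N\right) 5 \cdot \frac{2}{3} - N = \left(-5 + 5 N\right) \frac{2}{3} - N = \left(- \frac{10}{3} + \frac{10 N}{3}\right) - N = - \frac{10}{3} + \frac{7 N}{3}$)
$43666 - D{\left(U{\left(2,13 \right)},112 \right)} = 43666 - \left(- \frac{10}{3} + \frac{7}{3} \cdot 112\right) = 43666 - \left(- \frac{10}{3} + \frac{784}{3}\right) = 43666 - 258 = 43408$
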